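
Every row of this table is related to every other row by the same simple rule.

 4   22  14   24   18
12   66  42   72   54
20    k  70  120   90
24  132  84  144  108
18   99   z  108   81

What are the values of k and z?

k = 110, z = 63

Each row is a constant multiple of every other row — this is a multiplication table with the headers hidden.
Row 3 is 120/24 = 5/1 times row 1, so its entry in column 2 is 22 × 5/1 = 110.
Row 5 is 108/24 = 9/2 times row 1, so its entry in column 3 is 14 × 9/2 = 63.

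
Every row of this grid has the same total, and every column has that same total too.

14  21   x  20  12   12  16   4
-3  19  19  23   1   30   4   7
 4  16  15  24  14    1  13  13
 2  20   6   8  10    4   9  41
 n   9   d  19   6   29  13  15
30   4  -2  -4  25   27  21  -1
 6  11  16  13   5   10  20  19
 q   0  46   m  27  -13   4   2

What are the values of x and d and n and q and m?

x = 1, d = -1, n = 10, q = 37, m = -3

Rows 2 and 3 both sum to 100, so that's the common total.
Column 4 has 20 + 23 + 24 + 8 + 19 − 4 + 13 = 103; the blank must be 100 − 103 = -3.
Row 8 has 0 + 46 − 3 + 27 − 13 + 4 + 2 = 63; the blank must be 100 − 63 = 37.
Column 1 has 14 − 3 + 4 + 2 + 30 + 6 + 37 = 90; the blank must be 100 − 90 = 10.
Row 5 has 10 + 9 + 19 + 6 + 29 + 13 + 15 = 101; the blank must be 100 − 101 = -1.
Row 1 has 14 + 21 + 20 + 12 + 12 + 16 + 4 = 99; the blank must be 100 − 99 = 1.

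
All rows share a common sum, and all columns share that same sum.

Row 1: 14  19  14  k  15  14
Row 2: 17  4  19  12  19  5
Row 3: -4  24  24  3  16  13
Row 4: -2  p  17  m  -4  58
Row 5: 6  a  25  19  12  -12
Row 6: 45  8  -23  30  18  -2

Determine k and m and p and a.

Rows 2 and 3 both sum to 76, so that's the common total.
The known cells in row 1 total 76, leaving 76 − 76 = 0 for the blank.
The known cells in row 5 total 50, leaving 76 − 50 = 26 for the blank.
The known cells in column 2 total 81, leaving 76 − 81 = -5 for the blank.
The known cells in row 4 total 64, leaving 76 − 64 = 12 for the blank.

k = 0, m = 12, p = -5, a = 26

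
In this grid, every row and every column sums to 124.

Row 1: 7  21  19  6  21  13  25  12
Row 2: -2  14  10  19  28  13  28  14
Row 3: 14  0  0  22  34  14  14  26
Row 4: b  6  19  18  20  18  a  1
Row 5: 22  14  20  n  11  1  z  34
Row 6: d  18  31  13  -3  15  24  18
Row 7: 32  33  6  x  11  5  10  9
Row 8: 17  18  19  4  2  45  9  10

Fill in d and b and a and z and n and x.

d = 8, b = 26, a = 16, z = -2, n = 24, x = 18

Row 6: 18 + 31 + 13 − 3 + 15 + 24 + 18 = 116, so its missing entry is 124 − 116 = 8.
Column 1: 7 − 2 + 14 + 22 + 8 + 32 + 17 = 98, so its missing entry is 124 − 98 = 26.
Row 4: 26 + 6 + 19 + 18 + 20 + 18 + 1 = 108, so its missing entry is 124 − 108 = 16.
Column 7: 25 + 28 + 14 + 16 + 24 + 10 + 9 = 126, so its missing entry is 124 − 126 = -2.
Row 5: 22 + 14 + 20 + 11 + 1 − 2 + 34 = 100, so its missing entry is 124 − 100 = 24.
Row 7: 32 + 33 + 6 + 11 + 5 + 10 + 9 = 106, so its missing entry is 124 − 106 = 18.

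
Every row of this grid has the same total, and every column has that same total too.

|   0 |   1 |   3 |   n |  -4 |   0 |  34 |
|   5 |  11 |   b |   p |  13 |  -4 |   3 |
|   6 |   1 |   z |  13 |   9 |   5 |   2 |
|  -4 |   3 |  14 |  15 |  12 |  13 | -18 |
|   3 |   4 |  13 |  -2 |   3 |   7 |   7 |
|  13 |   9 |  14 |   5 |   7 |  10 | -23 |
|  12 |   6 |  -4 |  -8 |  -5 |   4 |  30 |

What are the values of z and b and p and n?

Rows 4 and 5 both sum to 35, so that's the common total.
Row 1 has 0 + 1 + 3 − 4 + 0 + 34 = 34; the blank must be 35 − 34 = 1.
Column 4 has 1 + 13 + 15 − 2 + 5 − 8 = 24; the blank must be 35 − 24 = 11.
Row 2 has 5 + 11 + 11 + 13 − 4 + 3 = 39; the blank must be 35 − 39 = -4.
Row 3 has 6 + 1 + 13 + 9 + 5 + 2 = 36; the blank must be 35 − 36 = -1.

z = -1, b = -4, p = 11, n = 1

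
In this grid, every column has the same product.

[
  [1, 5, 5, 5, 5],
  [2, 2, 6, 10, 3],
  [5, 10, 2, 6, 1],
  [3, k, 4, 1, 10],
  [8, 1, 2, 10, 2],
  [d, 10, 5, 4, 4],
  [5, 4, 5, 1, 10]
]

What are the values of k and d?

k = 3, d = 10

Columns 3 and 5 each multiply to 12000, so every column has product 12000.
Column 2: 5×2×10×1×10×4 = 4000, so the missing entry is 12000 ÷ 4000 = 3.
Column 1: 1×2×5×3×8×5 = 1200, so the missing entry is 12000 ÷ 1200 = 10.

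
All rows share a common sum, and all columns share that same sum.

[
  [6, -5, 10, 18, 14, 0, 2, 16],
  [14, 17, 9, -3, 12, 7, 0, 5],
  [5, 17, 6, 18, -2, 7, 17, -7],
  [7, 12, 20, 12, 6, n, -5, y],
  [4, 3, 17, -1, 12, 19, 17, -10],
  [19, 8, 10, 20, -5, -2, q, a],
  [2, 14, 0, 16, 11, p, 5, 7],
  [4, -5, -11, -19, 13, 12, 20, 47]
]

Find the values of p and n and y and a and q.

p = 6, n = 12, y = -3, a = 6, q = 5

Rows 1 and 2 both sum to 61, so that's the common total.
Row 7: 2 + 14 + 0 + 16 + 11 + 5 + 7 = 55, so its missing entry is 61 − 55 = 6.
Column 7: 2 + 0 + 17 − 5 + 17 + 5 + 20 = 56, so its missing entry is 61 − 56 = 5.
Row 6: 19 + 8 + 10 + 20 − 5 − 2 + 5 = 55, so its missing entry is 61 − 55 = 6.
Column 8: 16 + 5 − 7 − 10 + 6 + 7 + 47 = 64, so its missing entry is 61 − 64 = -3.
Row 4: 7 + 12 + 20 + 12 + 6 − 5 − 3 = 49, so its missing entry is 61 − 49 = 12.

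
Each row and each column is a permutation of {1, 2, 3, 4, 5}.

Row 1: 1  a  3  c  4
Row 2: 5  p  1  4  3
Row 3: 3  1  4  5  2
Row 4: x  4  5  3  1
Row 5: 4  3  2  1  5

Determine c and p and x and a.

c = 2, p = 2, x = 2, a = 5

At (row 2, col 2): row 2 already has {1, 3, 4, 5}, so the value is 2.
At (row 1, col 2): column 2 already has {1, 2, 3, 4}, so the value is 5.
For row 1, column 4: row 1 already has {1, 3, 4, 5}; that leaves 2.
Cell (4,1): row 4 already has {1, 3, 4, 5} → 2.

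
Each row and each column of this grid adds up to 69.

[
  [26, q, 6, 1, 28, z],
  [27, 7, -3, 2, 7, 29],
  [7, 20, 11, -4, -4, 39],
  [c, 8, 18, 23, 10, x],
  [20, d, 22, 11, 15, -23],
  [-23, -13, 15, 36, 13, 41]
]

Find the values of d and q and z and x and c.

d = 24, q = 23, z = -15, x = -2, c = 12

Column 1: 26 + 27 + 7 + 20 − 23 = 57, so its missing entry is 69 − 57 = 12.
Row 5: 20 + 22 + 11 + 15 − 23 = 45, so its missing entry is 69 − 45 = 24.
Column 2: 7 + 20 + 8 + 24 − 13 = 46, so its missing entry is 69 − 46 = 23.
Row 1: 26 + 23 + 6 + 1 + 28 = 84, so its missing entry is 69 − 84 = -15.
Row 4: 12 + 8 + 18 + 23 + 10 = 71, so its missing entry is 69 − 71 = -2.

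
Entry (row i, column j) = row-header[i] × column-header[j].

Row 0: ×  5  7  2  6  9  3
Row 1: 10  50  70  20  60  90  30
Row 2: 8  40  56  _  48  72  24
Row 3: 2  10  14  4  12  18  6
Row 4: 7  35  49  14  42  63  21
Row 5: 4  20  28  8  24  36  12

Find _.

8 × 2 = 16.

16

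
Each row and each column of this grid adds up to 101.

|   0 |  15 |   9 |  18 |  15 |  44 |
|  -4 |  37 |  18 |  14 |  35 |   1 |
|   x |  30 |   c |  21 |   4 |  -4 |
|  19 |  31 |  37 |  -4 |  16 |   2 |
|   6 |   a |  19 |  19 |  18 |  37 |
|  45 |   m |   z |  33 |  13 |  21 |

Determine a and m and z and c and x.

The known cells in column 1 total 66, leaving 101 − 66 = 35 for the blank.
The known cells in row 3 total 86, leaving 101 − 86 = 15 for the blank.
The known cells in row 5 total 99, leaving 101 − 99 = 2 for the blank.
The known cells in column 2 total 115, leaving 101 − 115 = -14 for the blank.
The known cells in row 6 total 98, leaving 101 − 98 = 3 for the blank.

a = 2, m = -14, z = 3, c = 15, x = 35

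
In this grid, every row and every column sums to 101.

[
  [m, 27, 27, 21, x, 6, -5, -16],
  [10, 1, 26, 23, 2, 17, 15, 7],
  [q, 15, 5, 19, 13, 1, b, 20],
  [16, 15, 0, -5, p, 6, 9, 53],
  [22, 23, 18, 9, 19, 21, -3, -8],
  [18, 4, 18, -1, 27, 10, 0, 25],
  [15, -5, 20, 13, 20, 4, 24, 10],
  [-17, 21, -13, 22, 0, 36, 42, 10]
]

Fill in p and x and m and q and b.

Row 4: 16 + 15 + 0 − 5 + 6 + 9 + 53 = 94, so its missing entry is 101 − 94 = 7.
Column 5: 2 + 13 + 7 + 19 + 27 + 20 + 0 = 88, so its missing entry is 101 − 88 = 13.
Row 1: 27 + 27 + 21 + 13 + 6 − 5 − 16 = 73, so its missing entry is 101 − 73 = 28.
Column 1: 28 + 10 + 16 + 22 + 18 + 15 − 17 = 92, so its missing entry is 101 − 92 = 9.
Row 3: 9 + 15 + 5 + 19 + 13 + 1 + 20 = 82, so its missing entry is 101 − 82 = 19.

p = 7, x = 13, m = 28, q = 9, b = 19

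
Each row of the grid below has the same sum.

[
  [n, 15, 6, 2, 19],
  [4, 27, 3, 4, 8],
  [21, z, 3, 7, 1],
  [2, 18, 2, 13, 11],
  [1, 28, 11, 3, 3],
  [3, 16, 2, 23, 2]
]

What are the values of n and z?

n = 4, z = 14

Row 2 sums to 46 and so does row 6; that's the common total.
In row 1 the known cells total 42, leaving 46 − 42 = 4.
In row 3 the known cells total 32, leaving 46 − 32 = 14.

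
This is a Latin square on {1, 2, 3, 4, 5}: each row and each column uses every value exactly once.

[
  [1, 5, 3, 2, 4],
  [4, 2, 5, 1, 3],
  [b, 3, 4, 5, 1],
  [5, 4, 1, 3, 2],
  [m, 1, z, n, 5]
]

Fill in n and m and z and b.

At (row 3, col 1): row 3 already has {1, 3, 4, 5}, so the value is 2.
Cell (5,1): column 1 already has {1, 2, 4, 5} → 3.
For row 5, column 3: column 3 already has {1, 3, 4, 5}; that leaves 2.
At (row 5, col 4): row 5 already has {1, 2, 3, 5}, so the value is 4.

n = 4, m = 3, z = 2, b = 2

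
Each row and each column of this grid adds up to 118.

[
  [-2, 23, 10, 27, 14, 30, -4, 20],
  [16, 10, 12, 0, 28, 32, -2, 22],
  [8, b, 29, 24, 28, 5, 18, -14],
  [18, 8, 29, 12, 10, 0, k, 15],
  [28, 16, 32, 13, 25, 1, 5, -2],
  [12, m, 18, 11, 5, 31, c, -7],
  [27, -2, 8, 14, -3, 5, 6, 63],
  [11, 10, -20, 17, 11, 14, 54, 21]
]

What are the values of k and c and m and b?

Row 3: 8 + 29 + 24 + 28 + 5 + 18 − 14 = 98, so its missing entry is 118 − 98 = 20.
Column 2: 23 + 10 + 20 + 8 + 16 − 2 + 10 = 85, so its missing entry is 118 − 85 = 33.
Row 6: 12 + 33 + 18 + 11 + 5 + 31 − 7 = 103, so its missing entry is 118 − 103 = 15.
Row 4: 18 + 8 + 29 + 12 + 10 + 0 + 15 = 92, so its missing entry is 118 − 92 = 26.

k = 26, c = 15, m = 33, b = 20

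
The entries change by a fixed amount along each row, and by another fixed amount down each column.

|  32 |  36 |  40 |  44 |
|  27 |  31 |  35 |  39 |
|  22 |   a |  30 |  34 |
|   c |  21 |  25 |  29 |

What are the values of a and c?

Along each row the entries change by 4 per step; down each column they change by -5.
Row 3: from 22 at column 1, stepping by 4 to column 2 gives 26.
Row 4: from 21 at column 2, stepping by 4 to column 1 gives 17.

a = 26, c = 17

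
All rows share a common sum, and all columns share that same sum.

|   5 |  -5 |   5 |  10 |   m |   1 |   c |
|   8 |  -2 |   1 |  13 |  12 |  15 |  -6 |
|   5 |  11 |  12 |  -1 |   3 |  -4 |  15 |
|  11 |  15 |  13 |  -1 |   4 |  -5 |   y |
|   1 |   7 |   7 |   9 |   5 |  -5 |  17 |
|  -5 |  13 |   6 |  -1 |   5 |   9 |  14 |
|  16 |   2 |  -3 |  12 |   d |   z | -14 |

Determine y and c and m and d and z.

y = 4, c = 11, m = 14, d = -2, z = 30

Rows 2 and 3 both sum to 41, so that's the common total.
Column 6 has 1 + 15 − 4 − 5 − 5 + 9 = 11; the blank must be 41 − 11 = 30.
Row 7 has 16 + 2 − 3 + 12 + 30 − 14 = 43; the blank must be 41 − 43 = -2.
Column 5 has 12 + 3 + 4 + 5 + 5 − 2 = 27; the blank must be 41 − 27 = 14.
Row 1 has 5 − 5 + 5 + 10 + 14 + 1 = 30; the blank must be 41 − 30 = 11.
Row 4 has 11 + 15 + 13 − 1 + 4 − 5 = 37; the blank must be 41 − 37 = 4.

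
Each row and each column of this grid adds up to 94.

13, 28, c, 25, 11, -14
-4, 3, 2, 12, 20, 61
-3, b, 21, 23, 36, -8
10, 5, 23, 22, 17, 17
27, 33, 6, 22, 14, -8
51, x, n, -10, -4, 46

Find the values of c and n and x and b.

c = 31, n = 11, x = 0, b = 25

Row 1 has 13 + 28 + 25 + 11 − 14 = 63; the blank must be 94 − 63 = 31.
Row 3 has -3 + 21 + 23 + 36 − 8 = 69; the blank must be 94 − 69 = 25.
Column 2 has 28 + 3 + 25 + 5 + 33 = 94; the blank must be 94 − 94 = 0.
Row 6 has 51 + 0 − 10 − 4 + 46 = 83; the blank must be 94 − 83 = 11.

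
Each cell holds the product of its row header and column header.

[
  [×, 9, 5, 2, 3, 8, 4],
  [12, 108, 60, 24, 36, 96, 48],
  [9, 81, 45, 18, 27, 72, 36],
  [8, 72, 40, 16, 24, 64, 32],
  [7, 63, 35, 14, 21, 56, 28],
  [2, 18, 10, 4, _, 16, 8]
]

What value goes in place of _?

2 × 3 = 6.

6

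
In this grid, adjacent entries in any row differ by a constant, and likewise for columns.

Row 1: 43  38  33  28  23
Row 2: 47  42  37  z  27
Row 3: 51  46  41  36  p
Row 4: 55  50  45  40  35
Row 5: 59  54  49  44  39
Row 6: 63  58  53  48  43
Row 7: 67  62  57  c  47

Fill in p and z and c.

Along each row the entries change by -5 per step; down each column they change by 4.
Row 3: from 51 at column 1, stepping by -5 to column 5 gives 31.
Row 2: from 47 at column 1, stepping by -5 to column 4 gives 32.
Row 7: from 67 at column 1, stepping by -5 to column 4 gives 52.

p = 31, z = 32, c = 52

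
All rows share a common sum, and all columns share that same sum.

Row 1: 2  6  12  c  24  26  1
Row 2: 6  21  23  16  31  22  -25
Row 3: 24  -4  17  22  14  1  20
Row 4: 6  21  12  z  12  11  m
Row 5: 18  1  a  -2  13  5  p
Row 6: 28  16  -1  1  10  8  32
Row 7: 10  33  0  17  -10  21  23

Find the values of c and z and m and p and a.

Rows 2 and 3 both sum to 94, so that's the common total.
The known cells in row 1 total 71, leaving 94 − 71 = 23 for the blank.
The known cells in column 3 total 63, leaving 94 − 63 = 31 for the blank.
The known cells in row 5 total 66, leaving 94 − 66 = 28 for the blank.
The known cells in column 4 total 77, leaving 94 − 77 = 17 for the blank.
The known cells in row 4 total 79, leaving 94 − 79 = 15 for the blank.

c = 23, z = 17, m = 15, p = 28, a = 31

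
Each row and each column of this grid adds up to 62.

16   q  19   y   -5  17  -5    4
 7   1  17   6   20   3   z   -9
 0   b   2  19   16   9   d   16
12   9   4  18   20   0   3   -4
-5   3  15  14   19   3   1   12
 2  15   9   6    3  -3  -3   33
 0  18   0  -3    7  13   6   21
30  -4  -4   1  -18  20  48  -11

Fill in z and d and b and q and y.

z = 17, d = -5, b = 5, q = 15, y = 1

Column 4 has 6 + 19 + 18 + 14 + 6 − 3 + 1 = 61; the blank must be 62 − 61 = 1.
Row 1 has 16 + 19 + 1 − 5 + 17 − 5 + 4 = 47; the blank must be 62 − 47 = 15.
Column 2 has 15 + 1 + 9 + 3 + 15 + 18 − 4 = 57; the blank must be 62 − 57 = 5.
Row 3 has 0 + 5 + 2 + 19 + 16 + 9 + 16 = 67; the blank must be 62 − 67 = -5.
Row 2 has 7 + 1 + 17 + 6 + 20 + 3 − 9 = 45; the blank must be 62 − 45 = 17.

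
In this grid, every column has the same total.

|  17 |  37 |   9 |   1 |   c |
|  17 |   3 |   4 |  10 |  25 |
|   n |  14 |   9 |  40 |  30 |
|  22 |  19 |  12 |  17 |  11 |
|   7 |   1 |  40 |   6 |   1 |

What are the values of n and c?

n = 11, c = 7

The complete columns each total 74.
Column 1 is missing 74 − 63 = 11 (since 17 + 17 + 22 + 7 = 63).
Column 5 is missing 74 − 67 = 7 (since 25 + 30 + 11 + 1 = 67).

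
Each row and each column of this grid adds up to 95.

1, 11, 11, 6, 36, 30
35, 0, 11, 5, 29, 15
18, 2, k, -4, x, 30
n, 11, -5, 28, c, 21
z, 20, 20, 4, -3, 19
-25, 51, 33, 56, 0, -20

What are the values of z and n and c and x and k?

Row 5 has 20 + 20 + 4 − 3 + 19 = 60; the blank must be 95 − 60 = 35.
Column 1 has 1 + 35 + 18 + 35 − 25 = 64; the blank must be 95 − 64 = 31.
Row 4 has 31 + 11 − 5 + 28 + 21 = 86; the blank must be 95 − 86 = 9.
Column 5 has 36 + 29 + 9 − 3 + 0 = 71; the blank must be 95 − 71 = 24.
Row 3 has 18 + 2 − 4 + 24 + 30 = 70; the blank must be 95 − 70 = 25.

z = 35, n = 31, c = 9, x = 24, k = 25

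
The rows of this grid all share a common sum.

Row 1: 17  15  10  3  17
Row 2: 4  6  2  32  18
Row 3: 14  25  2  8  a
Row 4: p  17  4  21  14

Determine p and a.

p = 6, a = 13

Row 1 sums to 62 and so does row 2; that's the common total.
In row 4 the known cells total 56, leaving 62 − 56 = 6.
In row 3 the known cells total 49, leaving 62 − 49 = 13.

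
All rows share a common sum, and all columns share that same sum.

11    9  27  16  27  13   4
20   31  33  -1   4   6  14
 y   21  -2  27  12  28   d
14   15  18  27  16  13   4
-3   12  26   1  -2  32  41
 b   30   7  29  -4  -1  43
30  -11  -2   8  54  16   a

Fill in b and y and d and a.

b = 3, y = 32, d = -11, a = 12

Rows 1 and 2 both sum to 107, so that's the common total.
Row 6 has 30 + 7 + 29 − 4 − 1 + 43 = 104; the blank must be 107 − 104 = 3.
Column 1 has 11 + 20 + 14 − 3 + 3 + 30 = 75; the blank must be 107 − 75 = 32.
Row 7 has 30 − 11 − 2 + 8 + 54 + 16 = 95; the blank must be 107 − 95 = 12.
Row 3 has 32 + 21 − 2 + 27 + 12 + 28 = 118; the blank must be 107 − 118 = -11.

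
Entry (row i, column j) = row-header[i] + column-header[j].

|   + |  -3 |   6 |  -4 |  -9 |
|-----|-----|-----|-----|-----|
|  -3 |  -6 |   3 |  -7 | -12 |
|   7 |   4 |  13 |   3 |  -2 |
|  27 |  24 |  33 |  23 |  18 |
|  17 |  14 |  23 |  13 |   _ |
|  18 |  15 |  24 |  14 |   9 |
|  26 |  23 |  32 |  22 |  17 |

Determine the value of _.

8

17 + (-9) = 8.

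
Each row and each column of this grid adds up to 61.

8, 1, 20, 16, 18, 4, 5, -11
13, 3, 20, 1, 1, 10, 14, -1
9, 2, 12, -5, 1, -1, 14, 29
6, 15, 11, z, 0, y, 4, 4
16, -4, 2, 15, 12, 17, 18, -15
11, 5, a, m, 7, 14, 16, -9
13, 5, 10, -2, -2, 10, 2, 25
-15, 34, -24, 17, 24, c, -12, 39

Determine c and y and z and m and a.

c = -2, y = 9, z = 12, m = 7, a = 10

Row 8 has -15 + 34 − 24 + 17 + 24 − 12 + 39 = 63; the blank must be 61 − 63 = -2.
Column 6 has 4 + 10 − 1 + 17 + 14 + 10 − 2 = 52; the blank must be 61 − 52 = 9.
Row 4 has 6 + 15 + 11 + 0 + 9 + 4 + 4 = 49; the blank must be 61 − 49 = 12.
Column 4 has 16 + 1 − 5 + 12 + 15 − 2 + 17 = 54; the blank must be 61 − 54 = 7.
Row 6 has 11 + 5 + 7 + 7 + 14 + 16 − 9 = 51; the blank must be 61 − 51 = 10.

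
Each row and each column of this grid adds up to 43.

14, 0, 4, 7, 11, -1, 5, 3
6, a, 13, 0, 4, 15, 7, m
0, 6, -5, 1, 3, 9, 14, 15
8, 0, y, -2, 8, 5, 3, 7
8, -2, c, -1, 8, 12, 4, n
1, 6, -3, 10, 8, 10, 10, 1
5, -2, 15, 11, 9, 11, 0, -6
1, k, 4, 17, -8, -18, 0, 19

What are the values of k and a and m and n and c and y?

k = 28, a = 7, m = -9, n = 13, c = 1, y = 14

The known cells in row 8 total 15, leaving 43 − 15 = 28 for the blank.
The known cells in column 2 total 36, leaving 43 − 36 = 7 for the blank.
The known cells in row 2 total 52, leaving 43 − 52 = -9 for the blank.
The known cells in row 4 total 29, leaving 43 − 29 = 14 for the blank.
The known cells in column 3 total 42, leaving 43 − 42 = 1 for the blank.
The known cells in row 5 total 30, leaving 43 − 30 = 13 for the blank.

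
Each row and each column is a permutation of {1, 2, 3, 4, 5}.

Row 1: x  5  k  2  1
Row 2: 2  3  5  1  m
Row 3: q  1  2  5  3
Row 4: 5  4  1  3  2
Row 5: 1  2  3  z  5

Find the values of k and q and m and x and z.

k = 4, q = 4, m = 4, x = 3, z = 4

At (row 5, col 4): row 5 already has {1, 2, 3, 5}, so the value is 4.
For row 3, column 1: row 3 already has {1, 2, 3, 5}; that leaves 4.
Cell (1,1): column 1 already has {1, 2, 4, 5} → 3.
For row 2, column 5: row 2 already has {1, 2, 3, 5}; that leaves 4.
Cell (1,3): row 1 already has {1, 2, 3, 5} → 4.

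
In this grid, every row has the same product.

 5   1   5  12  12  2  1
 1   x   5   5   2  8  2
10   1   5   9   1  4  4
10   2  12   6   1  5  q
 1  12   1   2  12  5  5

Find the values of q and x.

q = 1, x = 9

Rows 3 and 5 each multiply to 7200, so every row has product 7200.
Row 4: 10×2×12×6×1×5 = 7200, so the missing entry is 7200 ÷ 7200 = 1.
Row 2: 1×5×5×2×8×2 = 800, so the missing entry is 7200 ÷ 800 = 9.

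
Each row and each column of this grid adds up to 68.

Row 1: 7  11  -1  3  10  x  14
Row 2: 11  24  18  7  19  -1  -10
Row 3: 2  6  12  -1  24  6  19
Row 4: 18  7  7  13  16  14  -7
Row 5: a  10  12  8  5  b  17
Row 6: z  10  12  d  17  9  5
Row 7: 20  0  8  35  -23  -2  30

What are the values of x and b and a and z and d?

x = 24, b = 18, a = -2, z = 12, d = 3

Row 1: 7 + 11 − 1 + 3 + 10 + 14 = 44, so its missing entry is 68 − 44 = 24.
Column 6: 24 − 1 + 6 + 14 + 9 − 2 = 50, so its missing entry is 68 − 50 = 18.
Row 5: 10 + 12 + 8 + 5 + 18 + 17 = 70, so its missing entry is 68 − 70 = -2.
Column 1: 7 + 11 + 2 + 18 − 2 + 20 = 56, so its missing entry is 68 − 56 = 12.
Row 6: 12 + 10 + 12 + 17 + 9 + 5 = 65, so its missing entry is 68 − 65 = 3.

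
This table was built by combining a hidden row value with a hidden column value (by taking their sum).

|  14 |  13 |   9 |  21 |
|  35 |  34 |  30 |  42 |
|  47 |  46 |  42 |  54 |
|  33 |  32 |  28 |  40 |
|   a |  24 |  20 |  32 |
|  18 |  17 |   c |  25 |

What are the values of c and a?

The difference between any two rows is the same in every column — this is an addition table with the headers hidden.
Row 6 minus row 1 is 25 − 21 = 4, so its entry in column 3 is 9 + 4 = 13.
Row 5 minus row 1 is 32 − 21 = 11, so its entry in column 1 is 14 + 11 = 25.

c = 13, a = 25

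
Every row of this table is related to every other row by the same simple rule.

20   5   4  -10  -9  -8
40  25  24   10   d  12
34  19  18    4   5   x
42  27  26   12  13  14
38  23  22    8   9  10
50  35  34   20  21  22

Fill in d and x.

The difference between any two rows is the same in every column — this is an addition table with the headers hidden.
Row 2 minus row 1 is 25 − 5 = 20, so its entry in column 5 is -9 + 20 = 11.
Row 3 minus row 1 is 19 − 5 = 14, so its entry in column 6 is -8 + 14 = 6.

d = 11, x = 6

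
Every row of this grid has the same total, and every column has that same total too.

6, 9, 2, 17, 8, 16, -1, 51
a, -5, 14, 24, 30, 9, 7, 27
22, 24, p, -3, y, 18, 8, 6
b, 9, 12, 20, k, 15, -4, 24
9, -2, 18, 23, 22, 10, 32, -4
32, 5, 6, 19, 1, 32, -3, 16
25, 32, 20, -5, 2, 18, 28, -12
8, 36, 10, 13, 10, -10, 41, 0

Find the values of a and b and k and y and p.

Rows 1 and 5 both sum to 108, so that's the common total.
Column 3 has 2 + 14 + 12 + 18 + 6 + 20 + 10 = 82; the blank must be 108 − 82 = 26.
Row 3 has 22 + 24 + 26 − 3 + 18 + 8 + 6 = 101; the blank must be 108 − 101 = 7.
Column 5 has 8 + 30 + 7 + 22 + 1 + 2 + 10 = 80; the blank must be 108 − 80 = 28.
Row 4 has 9 + 12 + 20 + 28 + 15 − 4 + 24 = 104; the blank must be 108 − 104 = 4.
Row 2 has -5 + 14 + 24 + 30 + 9 + 7 + 27 = 106; the blank must be 108 − 106 = 2.

a = 2, b = 4, k = 28, y = 7, p = 26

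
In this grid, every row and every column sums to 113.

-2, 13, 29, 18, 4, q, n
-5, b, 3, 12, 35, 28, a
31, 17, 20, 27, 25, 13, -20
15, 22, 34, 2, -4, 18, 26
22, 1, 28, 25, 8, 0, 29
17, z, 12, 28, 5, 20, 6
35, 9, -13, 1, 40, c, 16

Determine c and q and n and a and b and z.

The known cells in row 7 total 88, leaving 113 − 88 = 25 for the blank.
The known cells in row 6 total 88, leaving 113 − 88 = 25 for the blank.
The known cells in column 2 total 87, leaving 113 − 87 = 26 for the blank.
The known cells in column 6 total 104, leaving 113 − 104 = 9 for the blank.
The known cells in row 1 total 71, leaving 113 − 71 = 42 for the blank.
The known cells in row 2 total 99, leaving 113 − 99 = 14 for the blank.

c = 25, q = 9, n = 42, a = 14, b = 26, z = 25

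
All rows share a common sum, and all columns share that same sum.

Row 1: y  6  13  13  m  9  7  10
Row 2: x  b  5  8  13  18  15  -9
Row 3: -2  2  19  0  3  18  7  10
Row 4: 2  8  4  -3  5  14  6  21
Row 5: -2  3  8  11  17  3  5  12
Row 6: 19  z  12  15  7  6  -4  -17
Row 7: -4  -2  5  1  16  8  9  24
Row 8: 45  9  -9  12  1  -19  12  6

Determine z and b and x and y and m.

Rows 3 and 4 both sum to 57, so that's the common total.
Column 5: 13 + 3 + 5 + 17 + 7 + 16 + 1 = 62, so its missing entry is 57 − 62 = -5.
Row 1: 6 + 13 + 13 − 5 + 9 + 7 + 10 = 53, so its missing entry is 57 − 53 = 4.
Row 6: 19 + 12 + 15 + 7 + 6 − 4 − 17 = 38, so its missing entry is 57 − 38 = 19.
Column 2: 6 + 2 + 8 + 3 + 19 − 2 + 9 = 45, so its missing entry is 57 − 45 = 12.
Row 2: 12 + 5 + 8 + 13 + 18 + 15 − 9 = 62, so its missing entry is 57 − 62 = -5.

z = 19, b = 12, x = -5, y = 4, m = -5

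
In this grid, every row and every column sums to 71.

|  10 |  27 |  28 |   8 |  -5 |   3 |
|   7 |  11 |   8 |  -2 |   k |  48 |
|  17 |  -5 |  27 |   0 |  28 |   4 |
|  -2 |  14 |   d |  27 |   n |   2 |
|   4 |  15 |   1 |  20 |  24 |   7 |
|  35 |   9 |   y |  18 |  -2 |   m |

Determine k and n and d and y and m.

k = -1, n = 27, d = 3, y = 4, m = 7

Column 6 has 3 + 48 + 4 + 2 + 7 = 64; the blank must be 71 − 64 = 7.
Row 2 has 7 + 11 + 8 − 2 + 48 = 72; the blank must be 71 − 72 = -1.
Column 5 has -5 − 1 + 28 + 24 − 2 = 44; the blank must be 71 − 44 = 27.
Row 4 has -2 + 14 + 27 + 27 + 2 = 68; the blank must be 71 − 68 = 3.
Row 6 has 35 + 9 + 18 − 2 + 7 = 67; the blank must be 71 − 67 = 4.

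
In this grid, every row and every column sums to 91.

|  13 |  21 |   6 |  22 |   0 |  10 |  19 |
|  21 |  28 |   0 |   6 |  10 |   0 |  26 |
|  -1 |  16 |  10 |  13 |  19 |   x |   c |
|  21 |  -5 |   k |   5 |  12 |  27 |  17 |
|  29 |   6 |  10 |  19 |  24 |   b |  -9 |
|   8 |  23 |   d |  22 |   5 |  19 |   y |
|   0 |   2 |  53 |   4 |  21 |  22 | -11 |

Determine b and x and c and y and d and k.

Row 5 has 29 + 6 + 10 + 19 + 24 − 9 = 79; the blank must be 91 − 79 = 12.
Row 4 has 21 − 5 + 5 + 12 + 27 + 17 = 77; the blank must be 91 − 77 = 14.
Column 6 has 10 + 0 + 27 + 12 + 19 + 22 = 90; the blank must be 91 − 90 = 1.
Row 3 has -1 + 16 + 10 + 13 + 19 + 1 = 58; the blank must be 91 − 58 = 33.
Column 7 has 19 + 26 + 33 + 17 − 9 − 11 = 75; the blank must be 91 − 75 = 16.
Row 6 has 8 + 23 + 22 + 5 + 19 + 16 = 93; the blank must be 91 − 93 = -2.

b = 12, x = 1, c = 33, y = 16, d = -2, k = 14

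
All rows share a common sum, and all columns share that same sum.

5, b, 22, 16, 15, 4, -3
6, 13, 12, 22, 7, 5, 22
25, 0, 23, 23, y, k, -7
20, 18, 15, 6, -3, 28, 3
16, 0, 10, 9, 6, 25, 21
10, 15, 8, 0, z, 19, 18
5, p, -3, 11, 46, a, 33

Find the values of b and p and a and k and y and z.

Rows 2 and 4 both sum to 87, so that's the common total.
Row 1: 5 + 22 + 16 + 15 + 4 − 3 = 59, so its missing entry is 87 − 59 = 28.
Column 2: 28 + 13 + 0 + 18 + 0 + 15 = 74, so its missing entry is 87 − 74 = 13.
Row 7: 5 + 13 − 3 + 11 + 46 + 33 = 105, so its missing entry is 87 − 105 = -18.
Row 6: 10 + 15 + 8 + 0 + 19 + 18 = 70, so its missing entry is 87 − 70 = 17.
Column 5: 15 + 7 − 3 + 6 + 17 + 46 = 88, so its missing entry is 87 − 88 = -1.
Row 3: 25 + 0 + 23 + 23 − 1 − 7 = 63, so its missing entry is 87 − 63 = 24.

b = 28, p = 13, a = -18, k = 24, y = -1, z = 17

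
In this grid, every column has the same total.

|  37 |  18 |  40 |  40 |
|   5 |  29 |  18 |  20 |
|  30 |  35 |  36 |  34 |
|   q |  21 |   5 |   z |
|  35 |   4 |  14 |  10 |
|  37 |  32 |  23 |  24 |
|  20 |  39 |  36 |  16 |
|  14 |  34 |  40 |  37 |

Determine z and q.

Column 2 sums to 212 and so does column 3; that's the common total.
In column 4 the known cells total 181, leaving 212 − 181 = 31.
In column 1 the known cells total 178, leaving 212 − 178 = 34.

z = 31, q = 34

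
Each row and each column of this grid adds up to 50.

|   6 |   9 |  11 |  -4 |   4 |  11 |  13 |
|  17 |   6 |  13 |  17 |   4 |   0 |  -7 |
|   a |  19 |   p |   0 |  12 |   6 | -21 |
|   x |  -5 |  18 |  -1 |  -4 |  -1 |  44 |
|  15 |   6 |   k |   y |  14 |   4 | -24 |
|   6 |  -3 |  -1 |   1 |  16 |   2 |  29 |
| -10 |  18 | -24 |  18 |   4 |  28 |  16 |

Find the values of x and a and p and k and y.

Column 4: -4 + 17 + 0 − 1 + 1 + 18 = 31, so its missing entry is 50 − 31 = 19.
Row 5: 15 + 6 + 19 + 14 + 4 − 24 = 34, so its missing entry is 50 − 34 = 16.
Row 4: -5 + 18 − 1 − 4 − 1 + 44 = 51, so its missing entry is 50 − 51 = -1.
Column 1: 6 + 17 − 1 + 15 + 6 − 10 = 33, so its missing entry is 50 − 33 = 17.
Row 3: 17 + 19 + 0 + 12 + 6 − 21 = 33, so its missing entry is 50 − 33 = 17.

x = -1, a = 17, p = 17, k = 16, y = 19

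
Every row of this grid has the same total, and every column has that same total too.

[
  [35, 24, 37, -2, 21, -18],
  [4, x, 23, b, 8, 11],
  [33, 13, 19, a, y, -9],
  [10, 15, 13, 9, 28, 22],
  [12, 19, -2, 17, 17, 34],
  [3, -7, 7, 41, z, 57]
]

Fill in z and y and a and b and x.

z = -4, y = 27, a = 14, b = 18, x = 33

Rows 1 and 4 both sum to 97, so that's the common total.
Row 6 has 3 − 7 + 7 + 41 + 57 = 101; the blank must be 97 − 101 = -4.
Column 5 has 21 + 8 + 28 + 17 − 4 = 70; the blank must be 97 − 70 = 27.
Column 2 has 24 + 13 + 15 + 19 − 7 = 64; the blank must be 97 − 64 = 33.
Row 3 has 33 + 13 + 19 + 27 − 9 = 83; the blank must be 97 − 83 = 14.
Row 2 has 4 + 33 + 23 + 8 + 11 = 79; the blank must be 97 − 79 = 18.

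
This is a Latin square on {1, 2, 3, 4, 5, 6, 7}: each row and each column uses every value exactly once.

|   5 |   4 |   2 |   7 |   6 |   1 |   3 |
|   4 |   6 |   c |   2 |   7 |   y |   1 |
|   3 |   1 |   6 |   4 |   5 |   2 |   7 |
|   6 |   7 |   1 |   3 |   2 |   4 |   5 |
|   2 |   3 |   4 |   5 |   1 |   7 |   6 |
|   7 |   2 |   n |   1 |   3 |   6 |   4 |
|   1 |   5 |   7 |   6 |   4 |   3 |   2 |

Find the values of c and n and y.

For row 6, column 3: row 6 already has {1, 2, 3, 4, 6, 7}; that leaves 5.
Cell (2,3): column 3 already has {1, 2, 4, 5, 6, 7} → 3.
Cell (2,6): row 2 already has {1, 2, 3, 4, 6, 7} → 5.

c = 3, n = 5, y = 5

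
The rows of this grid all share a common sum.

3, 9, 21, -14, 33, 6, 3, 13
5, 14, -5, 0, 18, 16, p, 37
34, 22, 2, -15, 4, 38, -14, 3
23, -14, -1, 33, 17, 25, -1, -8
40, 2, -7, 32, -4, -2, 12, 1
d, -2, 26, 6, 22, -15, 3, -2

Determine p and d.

p = -11, d = 36

Rows 1 and 4 both add up to 74, so every row sums to 74.
Row 2: 5 + 14 − 5 + 0 + 18 + 16 + 37 = 85, so the missing entry is 74 − 85 = -11.
Row 6: -2 + 26 + 6 + 22 − 15 + 3 − 2 = 38, so the missing entry is 74 − 38 = 36.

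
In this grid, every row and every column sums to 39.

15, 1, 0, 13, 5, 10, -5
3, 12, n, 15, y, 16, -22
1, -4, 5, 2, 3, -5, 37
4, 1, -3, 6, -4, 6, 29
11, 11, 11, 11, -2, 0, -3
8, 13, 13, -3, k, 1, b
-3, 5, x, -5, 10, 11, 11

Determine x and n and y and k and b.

Row 7: -3 + 5 − 5 + 10 + 11 + 11 = 29, so its missing entry is 39 − 29 = 10.
Column 3: 0 + 5 − 3 + 11 + 13 + 10 = 36, so its missing entry is 39 − 36 = 3.
Row 2: 3 + 12 + 3 + 15 + 16 − 22 = 27, so its missing entry is 39 − 27 = 12.
Column 5: 5 + 12 + 3 − 4 − 2 + 10 = 24, so its missing entry is 39 − 24 = 15.
Row 6: 8 + 13 + 13 − 3 + 15 + 1 = 47, so its missing entry is 39 − 47 = -8.

x = 10, n = 3, y = 12, k = 15, b = -8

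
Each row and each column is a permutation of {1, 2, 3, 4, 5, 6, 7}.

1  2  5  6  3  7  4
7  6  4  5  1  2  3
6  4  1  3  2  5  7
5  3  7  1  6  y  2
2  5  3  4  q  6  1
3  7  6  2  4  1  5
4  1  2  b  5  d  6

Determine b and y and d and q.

b = 7, y = 4, d = 3, q = 7

Cell (5,5): row 5 already has {1, 2, 3, 4, 5, 6} → 7.
At (row 7, col 4): column 4 already has {1, 2, 3, 4, 5, 6}, so the value is 7.
At (row 7, col 6): row 7 already has {1, 2, 4, 5, 6, 7}, so the value is 3.
Cell (4,6): row 4 already has {1, 2, 3, 5, 6, 7} → 4.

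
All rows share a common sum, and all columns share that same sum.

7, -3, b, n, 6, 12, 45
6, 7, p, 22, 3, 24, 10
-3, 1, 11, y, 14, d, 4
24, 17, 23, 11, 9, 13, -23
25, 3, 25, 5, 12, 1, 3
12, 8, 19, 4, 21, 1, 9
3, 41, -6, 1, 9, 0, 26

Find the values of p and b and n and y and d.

p = 2, b = 0, n = 7, y = 24, d = 23

Rows 4 and 5 both sum to 74, so that's the common total.
Row 2 has 6 + 7 + 22 + 3 + 24 + 10 = 72; the blank must be 74 − 72 = 2.
Column 3 has 2 + 11 + 23 + 25 + 19 − 6 = 74; the blank must be 74 − 74 = 0.
Row 1 has 7 − 3 + 0 + 6 + 12 + 45 = 67; the blank must be 74 − 67 = 7.
Column 4 has 7 + 22 + 11 + 5 + 4 + 1 = 50; the blank must be 74 − 50 = 24.
Row 3 has -3 + 1 + 11 + 24 + 14 + 4 = 51; the blank must be 74 − 51 = 23.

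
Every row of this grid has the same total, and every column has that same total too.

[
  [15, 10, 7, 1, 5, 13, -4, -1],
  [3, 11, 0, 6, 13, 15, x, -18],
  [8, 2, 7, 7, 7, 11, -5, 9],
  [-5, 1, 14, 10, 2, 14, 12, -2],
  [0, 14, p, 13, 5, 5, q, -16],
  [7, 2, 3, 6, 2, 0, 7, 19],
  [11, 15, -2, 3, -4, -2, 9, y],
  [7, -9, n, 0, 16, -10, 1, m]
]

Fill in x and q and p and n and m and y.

x = 16, q = 10, p = 15, n = 2, m = 39, y = 16

Rows 1 and 3 both sum to 46, so that's the common total.
The known cells in row 7 total 30, leaving 46 − 30 = 16 for the blank.
The known cells in column 8 total 7, leaving 46 − 7 = 39 for the blank.
The known cells in row 8 total 44, leaving 46 − 44 = 2 for the blank.
The known cells in column 3 total 31, leaving 46 − 31 = 15 for the blank.
The known cells in row 5 total 36, leaving 46 − 36 = 10 for the blank.
The known cells in row 2 total 30, leaving 46 − 30 = 16 for the blank.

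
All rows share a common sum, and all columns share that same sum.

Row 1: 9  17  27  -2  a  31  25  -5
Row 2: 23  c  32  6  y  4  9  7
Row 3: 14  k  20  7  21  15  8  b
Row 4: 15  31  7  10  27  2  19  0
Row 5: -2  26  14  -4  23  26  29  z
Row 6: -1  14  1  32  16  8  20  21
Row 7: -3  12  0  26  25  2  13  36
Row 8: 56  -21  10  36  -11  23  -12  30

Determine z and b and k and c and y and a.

Rows 4 and 6 both sum to 111, so that's the common total.
Row 1 has 9 + 17 + 27 − 2 + 31 + 25 − 5 = 102; the blank must be 111 − 102 = 9.
Column 5 has 9 + 21 + 27 + 23 + 16 + 25 − 11 = 110; the blank must be 111 − 110 = 1.
Row 2 has 23 + 32 + 6 + 1 + 4 + 9 + 7 = 82; the blank must be 111 − 82 = 29.
Column 2 has 17 + 29 + 31 + 26 + 14 + 12 − 21 = 108; the blank must be 111 − 108 = 3.
Row 3 has 14 + 3 + 20 + 7 + 21 + 15 + 8 = 88; the blank must be 111 − 88 = 23.
Row 5 has -2 + 26 + 14 − 4 + 23 + 26 + 29 = 112; the blank must be 111 − 112 = -1.

z = -1, b = 23, k = 3, c = 29, y = 1, a = 9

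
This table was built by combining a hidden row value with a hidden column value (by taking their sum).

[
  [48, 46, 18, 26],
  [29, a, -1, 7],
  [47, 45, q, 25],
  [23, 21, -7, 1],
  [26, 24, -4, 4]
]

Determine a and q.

a = 27, q = 17

The difference between any two rows is the same in every column — this is an addition table with the headers hidden.
Row 2 minus row 1 is 29 − 48 = -19, so its entry in column 2 is 46 + (-19) = 27.
Row 3 minus row 1 is 47 − 48 = -1, so its entry in column 3 is 18 + (-1) = 17.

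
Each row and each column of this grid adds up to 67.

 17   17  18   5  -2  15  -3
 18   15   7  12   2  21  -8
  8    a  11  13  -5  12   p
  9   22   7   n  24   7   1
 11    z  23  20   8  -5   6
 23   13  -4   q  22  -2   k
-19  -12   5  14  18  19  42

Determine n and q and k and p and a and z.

Row 4: 9 + 22 + 7 + 24 + 7 + 1 = 70, so its missing entry is 67 − 70 = -3.
Column 4: 5 + 12 + 13 − 3 + 20 + 14 = 61, so its missing entry is 67 − 61 = 6.
Row 6: 23 + 13 − 4 + 6 + 22 − 2 = 58, so its missing entry is 67 − 58 = 9.
Column 7: -3 − 8 + 1 + 6 + 9 + 42 = 47, so its missing entry is 67 − 47 = 20.
Row 3: 8 + 11 + 13 − 5 + 12 + 20 = 59, so its missing entry is 67 − 59 = 8.
Row 5: 11 + 23 + 20 + 8 − 5 + 6 = 63, so its missing entry is 67 − 63 = 4.

n = -3, q = 6, k = 9, p = 20, a = 8, z = 4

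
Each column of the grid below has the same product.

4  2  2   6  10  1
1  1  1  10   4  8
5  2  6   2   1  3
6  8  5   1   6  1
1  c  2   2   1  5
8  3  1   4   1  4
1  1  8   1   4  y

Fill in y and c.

y = 2, c = 10

Columns 1 and 4 each multiply to 960, so every column has product 960.
Column 6: 1×8×3×1×5×4 = 480, so the missing entry is 960 ÷ 480 = 2.
Column 2: 2×1×2×8×3×1 = 96, so the missing entry is 960 ÷ 96 = 10.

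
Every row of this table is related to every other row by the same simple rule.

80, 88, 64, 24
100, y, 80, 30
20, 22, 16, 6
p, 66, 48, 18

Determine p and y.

p = 60, y = 110

Each row is a constant multiple of every other row — this is a multiplication table with the headers hidden.
Row 4 is 48/64 = 3/4 times row 1, so its entry in column 1 is 80 × 3/4 = 60.
Row 2 is 80/64 = 5/4 times row 1, so its entry in column 2 is 88 × 5/4 = 110.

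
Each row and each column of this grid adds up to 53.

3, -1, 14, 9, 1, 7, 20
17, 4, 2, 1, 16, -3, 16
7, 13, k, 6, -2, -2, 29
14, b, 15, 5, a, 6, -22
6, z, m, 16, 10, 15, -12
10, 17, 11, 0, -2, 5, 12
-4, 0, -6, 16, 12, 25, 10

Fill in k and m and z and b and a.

k = 2, m = 15, z = 3, b = 17, a = 18

The known cells in column 5 total 35, leaving 53 − 35 = 18 for the blank.
The known cells in row 4 total 36, leaving 53 − 36 = 17 for the blank.
The known cells in row 3 total 51, leaving 53 − 51 = 2 for the blank.
The known cells in column 3 total 38, leaving 53 − 38 = 15 for the blank.
The known cells in row 5 total 50, leaving 53 − 50 = 3 for the blank.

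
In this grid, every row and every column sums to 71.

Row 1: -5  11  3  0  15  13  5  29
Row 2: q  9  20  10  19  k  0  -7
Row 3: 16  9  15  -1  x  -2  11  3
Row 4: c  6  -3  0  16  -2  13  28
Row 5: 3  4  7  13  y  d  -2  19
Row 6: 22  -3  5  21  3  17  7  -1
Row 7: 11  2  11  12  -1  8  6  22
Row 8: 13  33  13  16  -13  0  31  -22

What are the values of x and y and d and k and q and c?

The known cells in row 3 total 51, leaving 71 − 51 = 20 for the blank.
The known cells in column 5 total 59, leaving 71 − 59 = 12 for the blank.
The known cells in row 4 total 58, leaving 71 − 58 = 13 for the blank.
The known cells in row 5 total 56, leaving 71 − 56 = 15 for the blank.
The known cells in column 6 total 49, leaving 71 − 49 = 22 for the blank.
The known cells in row 2 total 73, leaving 71 − 73 = -2 for the blank.

x = 20, y = 12, d = 15, k = 22, q = -2, c = 13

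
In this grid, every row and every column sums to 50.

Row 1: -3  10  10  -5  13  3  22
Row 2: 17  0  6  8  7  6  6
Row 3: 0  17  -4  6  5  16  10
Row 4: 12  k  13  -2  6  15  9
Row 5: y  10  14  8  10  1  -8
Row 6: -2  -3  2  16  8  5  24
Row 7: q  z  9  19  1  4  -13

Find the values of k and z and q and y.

Row 4: 12 + 13 − 2 + 6 + 15 + 9 = 53, so its missing entry is 50 − 53 = -3.
Column 2: 10 + 0 + 17 − 3 + 10 − 3 = 31, so its missing entry is 50 − 31 = 19.
Row 5: 10 + 14 + 8 + 10 + 1 − 8 = 35, so its missing entry is 50 − 35 = 15.
Row 7: 19 + 9 + 19 + 1 + 4 − 13 = 39, so its missing entry is 50 − 39 = 11.

k = -3, z = 19, q = 11, y = 15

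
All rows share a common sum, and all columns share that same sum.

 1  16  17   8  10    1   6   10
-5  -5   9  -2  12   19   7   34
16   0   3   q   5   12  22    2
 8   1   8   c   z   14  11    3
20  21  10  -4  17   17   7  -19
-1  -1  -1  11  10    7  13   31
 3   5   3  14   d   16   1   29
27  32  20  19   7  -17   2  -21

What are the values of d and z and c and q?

Rows 1 and 2 both sum to 69, so that's the common total.
Row 3 has 16 + 0 + 3 + 5 + 12 + 22 + 2 = 60; the blank must be 69 − 60 = 9.
Column 4 has 8 − 2 + 9 − 4 + 11 + 14 + 19 = 55; the blank must be 69 − 55 = 14.
Row 7 has 3 + 5 + 3 + 14 + 16 + 1 + 29 = 71; the blank must be 69 − 71 = -2.
Row 4 has 8 + 1 + 8 + 14 + 14 + 11 + 3 = 59; the blank must be 69 − 59 = 10.

d = -2, z = 10, c = 14, q = 9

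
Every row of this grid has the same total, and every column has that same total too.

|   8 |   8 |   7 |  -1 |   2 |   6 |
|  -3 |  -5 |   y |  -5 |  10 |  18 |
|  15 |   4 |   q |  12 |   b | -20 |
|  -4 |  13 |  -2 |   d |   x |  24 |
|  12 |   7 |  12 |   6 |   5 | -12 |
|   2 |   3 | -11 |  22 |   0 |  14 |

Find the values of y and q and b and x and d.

y = 15, q = 9, b = 10, x = 3, d = -4

Rows 1 and 5 both sum to 30, so that's the common total.
The known cells in row 2 total 15, leaving 30 − 15 = 15 for the blank.
The known cells in column 4 total 34, leaving 30 − 34 = -4 for the blank.
The known cells in row 4 total 27, leaving 30 − 27 = 3 for the blank.
The known cells in column 5 total 20, leaving 30 − 20 = 10 for the blank.
The known cells in row 3 total 21, leaving 30 − 21 = 9 for the blank.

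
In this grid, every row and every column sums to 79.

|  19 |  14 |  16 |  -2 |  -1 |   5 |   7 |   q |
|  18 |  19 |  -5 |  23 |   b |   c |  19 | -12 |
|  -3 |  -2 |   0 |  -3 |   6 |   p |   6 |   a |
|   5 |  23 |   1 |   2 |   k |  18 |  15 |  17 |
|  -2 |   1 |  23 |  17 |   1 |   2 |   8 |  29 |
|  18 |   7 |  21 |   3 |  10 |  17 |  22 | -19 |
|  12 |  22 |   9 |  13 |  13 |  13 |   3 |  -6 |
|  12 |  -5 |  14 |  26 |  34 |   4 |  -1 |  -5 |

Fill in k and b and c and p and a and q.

k = -2, b = 18, c = -1, p = 21, a = 54, q = 21

Row 1 has 19 + 14 + 16 − 2 − 1 + 5 + 7 = 58; the blank must be 79 − 58 = 21.
Row 4 has 5 + 23 + 1 + 2 + 18 + 15 + 17 = 81; the blank must be 79 − 81 = -2.
Column 8 has 21 − 12 + 17 + 29 − 19 − 6 − 5 = 25; the blank must be 79 − 25 = 54.
Column 5 has -1 + 6 − 2 + 1 + 10 + 13 + 34 = 61; the blank must be 79 − 61 = 18.
Row 2 has 18 + 19 − 5 + 23 + 18 + 19 − 12 = 80; the blank must be 79 − 80 = -1.
Row 3 has -3 − 2 + 0 − 3 + 6 + 6 + 54 = 58; the blank must be 79 − 58 = 21.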